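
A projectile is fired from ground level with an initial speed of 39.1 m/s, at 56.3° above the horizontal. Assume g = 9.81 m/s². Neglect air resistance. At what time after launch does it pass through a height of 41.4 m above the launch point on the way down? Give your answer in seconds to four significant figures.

4.914 s

vₓ = 39.10 cos 56.3° = 21.69 m/s; v_y0 = 39.10 sin 56.3° = 32.53 m/s.
Set y = v_y0 t − ½ g t² = 41.4: 4.905 t² − 32.53 t + 41.4 = 0.
t = [32.53 ± √(32.53² − 2·9.81·41.4)] / 9.81 = (32.53 ± 15.68) / 9.81, so t = 1.717 s or t = 4.914 s.
The descending-branch root is 4.914 s.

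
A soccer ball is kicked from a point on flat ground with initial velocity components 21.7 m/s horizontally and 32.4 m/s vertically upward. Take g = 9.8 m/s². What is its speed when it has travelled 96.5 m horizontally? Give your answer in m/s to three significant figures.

Time to reach x = 96.5 m: t = x/vₓ = 96.5/21.70 = 4.447 s.
Vertical velocity there: v_y = v_y0 − g t = 32.40 − 9.80 × 4.447 = −11.18 m/s.
Speed: √(vₓ² + v_y²) = √(21.70² + 11.18²) = 24.41 m/s.

24.4 m/s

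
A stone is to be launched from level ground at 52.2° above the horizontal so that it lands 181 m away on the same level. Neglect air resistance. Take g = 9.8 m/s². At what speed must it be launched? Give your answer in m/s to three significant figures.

On level ground R = v₀² sin 2θ / g ⇒ v₀ = √(gR / sin 2θ).
v₀ = √(9.80 × 181 / sin 104.4°) = √(1774 / 0.9686) = √1831.3 = 42.79 m/s.

42.8 m/s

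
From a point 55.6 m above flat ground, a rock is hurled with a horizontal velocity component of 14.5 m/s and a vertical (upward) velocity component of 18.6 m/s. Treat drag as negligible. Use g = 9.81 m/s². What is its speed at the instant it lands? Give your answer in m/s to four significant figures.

40.58 m/s

Vertical motion (up positive, ground at y = 0): 4.905 t² − (18.60) t − 55.6 = 0, so t = (18.60 + √(18.60² + 2·9.81·55.6)) / 9.81 = (18.60 + 37.91) / 9.81 = 5.760 s.
Vertical velocity at impact: v_y = v_y0 − g t = 18.60 − 9.81 × 5.760 = −37.91 m/s.
Speed: |v| = √(vₓ² + v_y²) = √(14.50² + 37.91²) = 40.58 m/s.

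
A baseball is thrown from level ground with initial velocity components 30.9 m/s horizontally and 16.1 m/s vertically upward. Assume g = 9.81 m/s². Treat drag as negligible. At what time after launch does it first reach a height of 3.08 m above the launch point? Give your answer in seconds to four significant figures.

Height y(t) = 16.10 t − 4.905 t² = 3.08 gives 4.905 t² − 16.10 t + 3.08 = 0.
Quadratic formula: t = (16.10 ± √198.78) / 9.81 = (16.10 ± 14.10) / 9.81 → t = 0.2040 s or 3.078 s.
The first (ascending) time is 0.2040 s.

0.2040 s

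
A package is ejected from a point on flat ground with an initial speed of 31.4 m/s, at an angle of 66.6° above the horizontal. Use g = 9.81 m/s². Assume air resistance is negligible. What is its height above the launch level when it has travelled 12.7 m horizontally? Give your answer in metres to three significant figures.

24.3 m

vₓ = 31.40 cos 66.6° = 12.47 m/s; v_y0 = 31.40 sin 66.6° = 28.82 m/s.
Time to reach x = 12.7 m: t = x/vₓ = 12.7/12.47 = 1.018 s.
Height: y = v_y0 t − ½ g t² = 28.82 × 1.018 − 4.905 × 1.018² = 29.35 − 5.087 = 24.26 m.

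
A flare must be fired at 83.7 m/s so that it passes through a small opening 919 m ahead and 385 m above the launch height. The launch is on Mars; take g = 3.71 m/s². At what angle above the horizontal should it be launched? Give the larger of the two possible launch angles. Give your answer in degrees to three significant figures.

73.0°

Trajectory: y = x tanθ − g x² (1 + tan²θ)/(2v₀²). With x = 919, y = 385, v₀ = 83.7, g = 3.71:
223.6 tan²θ − 919 tanθ + (608.6) = 0.
tanθ = [919 ± √(919² − 4 × 223.6 × (608.6))] / (2 × 223.6) = (919 ± 547.9) / 447.3, giving tanθ = 0.8298 or 3.280.
θ = 39.69° or 73.04°; the larger is 73.04°.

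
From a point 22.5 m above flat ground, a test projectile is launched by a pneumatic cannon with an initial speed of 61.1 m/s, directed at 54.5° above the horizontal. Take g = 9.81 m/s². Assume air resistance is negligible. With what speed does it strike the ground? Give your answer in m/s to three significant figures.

Horizontal component vₓ = 61.10 cos 54.5° = 35.48 m/s; vertical v_y0 = 61.10 sin 54.5° = 49.74 m/s.
With up positive and y = 0 at the ground: y(t) = 22.5 + (49.74) t − 4.905 t². Setting y = 0 and taking the positive root: t = [49.74 + √(49.74² + 2·9.81·22.5)] / 9.81 = (49.74 + 54.00) / 9.81 = 10.57 s.
Vertical velocity at impact: v_y = v_y0 − g t = 49.74 − 9.81 × 10.57 = −54.00 m/s.
Speed: |v| = √(vₓ² + v_y²) = √(35.48² + 54.00²) = 64.61 m/s.

64.6 m/s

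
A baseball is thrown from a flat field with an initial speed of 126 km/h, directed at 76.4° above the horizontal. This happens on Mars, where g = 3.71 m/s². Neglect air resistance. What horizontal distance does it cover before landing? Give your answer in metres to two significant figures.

150 m

Convert: 126 km/h = 126/3.6 = 35.00 m/s.
vₓ = 35.00 cos 76.4° = 8.230 m/s; v_y0 = 35.00 sin 76.4° = 34.02 m/s.
Time aloft: T = 2 v_y0 / g = 2 × 34.02 / 3.71 = 18.34 s.
Range: R = vₓ T = 8.230 × 18.34 = 150.9 m.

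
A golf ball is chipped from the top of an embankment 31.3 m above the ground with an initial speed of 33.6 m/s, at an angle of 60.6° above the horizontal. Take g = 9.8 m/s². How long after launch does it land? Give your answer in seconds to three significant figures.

6.90 s

Horizontal component vₓ = 33.60 cos 60.6° = 16.49 m/s; vertical v_y0 = 33.60 sin 60.6° = 29.27 m/s.
Vertical motion (up positive, ground at y = 0): 4.900 t² − (29.27) t − 31.3 = 0, so t = (29.27 + √(29.27² + 2·9.80·31.3)) / 9.80 = (29.27 + 38.35) / 9.80 = 6.900 s.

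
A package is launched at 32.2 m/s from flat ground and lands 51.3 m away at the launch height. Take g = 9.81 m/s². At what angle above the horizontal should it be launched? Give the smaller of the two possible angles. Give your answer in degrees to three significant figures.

14.5°

Level-ground range R = v₀² sin(2θ)/g ⇒ sin(2θ) = gR/v₀² = 9.81 × 51.3 / 32.2² = 0.4854.
2θ = 29.04° or 180° − 29.04° = 151.0°, so θ = 14.52° or 75.48°.
The smaller angle is 14.52°.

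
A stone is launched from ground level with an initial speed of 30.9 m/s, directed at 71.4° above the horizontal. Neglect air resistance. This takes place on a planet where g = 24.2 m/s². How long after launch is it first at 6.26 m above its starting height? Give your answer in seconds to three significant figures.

0.237 s

Horizontal component vₓ = 30.90 cos 71.4° = 9.856 m/s; vertical v_y0 = 30.90 sin 71.4° = 29.29 m/s.
Height y(t) = 29.29 t − 12.10 t² = 6.26 gives 12.10 t² − 29.29 t + 6.26 = 0.
t = [29.29 ± √(29.29² − 2·24.2·6.26)] / 24.2 = (29.29 ± 23.55) / 24.2, so t = 0.2370 s or t = 2.183 s.
The first (ascending) time is 0.2370 s.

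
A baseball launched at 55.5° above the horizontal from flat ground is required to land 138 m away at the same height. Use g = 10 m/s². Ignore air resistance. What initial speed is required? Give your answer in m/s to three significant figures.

Level-ground range: R = v₀² sin(2θ)/g, so v₀ = √(gR / sin 2θ).
v₀ = √(10.0 × 138 / sin 111.0°) = √(1380 / 0.9336) = √1478.2 = 38.45 m/s.

38.4 m/s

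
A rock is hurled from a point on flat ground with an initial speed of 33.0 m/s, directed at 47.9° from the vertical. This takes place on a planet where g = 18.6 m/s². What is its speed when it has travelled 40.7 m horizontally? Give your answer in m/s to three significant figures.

vₓ = 33.00 sin 47.9° = 24.49 m/s; v_y0 = 33.00 cos 47.9° = 22.12 m/s.
At x = 40.7 m, t = x/vₓ = 40.7/24.49 = 1.662 s.
Vertical velocity there: v_y = v_y0 − g t = 22.12 − 18.6 × 1.662 = −8.793 m/s.
Speed: √(vₓ² + v_y²) = √(24.49² + 8.793²) = 26.02 m/s.

26.0 m/s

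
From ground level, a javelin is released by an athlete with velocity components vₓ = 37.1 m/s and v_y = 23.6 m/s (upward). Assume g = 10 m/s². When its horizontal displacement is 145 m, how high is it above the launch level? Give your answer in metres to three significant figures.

15.9 m

Time to reach x = 145 m: t = x/vₓ = 145/37.10 = 3.908 s.
Height: y = v_y0 t − ½ g t² = 23.60 × 3.908 − 5.000 × 3.908² = 92.24 − 76.38 = 15.86 m.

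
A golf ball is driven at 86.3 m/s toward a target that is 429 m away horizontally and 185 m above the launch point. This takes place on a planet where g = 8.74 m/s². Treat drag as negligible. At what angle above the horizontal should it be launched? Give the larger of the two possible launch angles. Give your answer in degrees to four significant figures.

Trajectory: y = x tanθ − g x² (1 + tan²θ)/(2v₀²). With x = 429, y = 185, v₀ = 86.3, g = 8.74:
108.0 tan²θ − 429 tanθ + (293.0) = 0.
tanθ = [429 ± √(429² − 4 × 108.0 × (293.0))] / (2 × 108.0) = (429 ± 239.8) / 216.0, giving tanθ = 0.8762 or 3.096.
θ = 41.23° or 72.10°; the larger is 72.10°.

72.10°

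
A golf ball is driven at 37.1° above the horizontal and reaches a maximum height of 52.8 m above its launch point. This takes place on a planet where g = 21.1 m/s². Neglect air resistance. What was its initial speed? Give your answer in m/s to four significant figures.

At the peak v_y = 0, so v_y0 = √(2gH) = √(2 × 21.1 × 52.8) = 47.20 m/s.
v_y0 = v₀ sin θ ⇒ v₀ = 47.20 / sin 37.1° = 78.25 m/s.

78.25 m/s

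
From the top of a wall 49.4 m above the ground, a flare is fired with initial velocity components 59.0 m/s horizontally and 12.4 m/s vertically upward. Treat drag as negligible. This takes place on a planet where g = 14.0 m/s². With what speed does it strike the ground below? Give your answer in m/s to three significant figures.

70.8 m/s

The projectile lands when y = 49.4 + (12.40) t − ½·14.0·t² = 0. Positive root: t = (12.40 + √(12.40² + 2·14.0·49.4)) / 14.0 = (12.40 + 39.20) / 14.0 = 3.686 s.
Vertical velocity at impact: v_y = v_y0 − g t = 12.40 − 14.0 × 3.686 = −39.20 m/s.
Speed: |v| = √(vₓ² + v_y²) = √(59.00² + 39.20²) = 70.84 m/s.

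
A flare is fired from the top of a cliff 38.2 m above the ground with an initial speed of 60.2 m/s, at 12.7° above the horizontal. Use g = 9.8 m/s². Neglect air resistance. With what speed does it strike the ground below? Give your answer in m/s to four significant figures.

vₓ = 60.20 cos 12.7° = 58.73 m/s; v_y0 = 60.20 sin 12.7° = 13.23 m/s.
Vertical motion (up positive, ground at y = 0): 4.900 t² − (13.23) t − 38.2 = 0, so t = (13.23 + √(13.23² + 2·9.80·38.2)) / 9.80 = (13.23 + 30.40) / 9.80 = 4.452 s.
Vertical velocity at impact: v_y = v_y0 − g t = 13.23 − 9.80 × 4.452 = −30.40 m/s.
Speed: |v| = √(vₓ² + v_y²) = √(58.73² + 30.40²) = 66.13 m/s.

66.13 m/s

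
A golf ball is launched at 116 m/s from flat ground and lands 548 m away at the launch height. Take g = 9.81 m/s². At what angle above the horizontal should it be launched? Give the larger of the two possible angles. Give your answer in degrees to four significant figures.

78.23°

From R = (v₀²/g) sin 2θ: sin 2θ = 9.81 × 548 / 13456 = 0.3995.
2θ = 23.55° or 180° − 23.55° = 156.5°, so θ = 11.77° or 78.23°.
The larger angle is 78.23°.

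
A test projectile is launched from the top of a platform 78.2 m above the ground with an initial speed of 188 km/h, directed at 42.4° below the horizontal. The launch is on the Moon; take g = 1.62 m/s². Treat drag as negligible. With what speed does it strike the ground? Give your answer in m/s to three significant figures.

Convert: 188 km/h = 188/3.6 = 52.22 m/s.
Components: vₓ = 52.22 cos 42.4° = 38.56 m/s, v_y0 = −35.21 m/s (downward).
The projectile lands when y = 78.2 + (−35.21) t − ½·1.62·t² = 0. Positive root: t = (−35.21 + √(35.21² + 2·1.62·78.2)) / 1.62 = (−35.21 + 38.64) / 1.62 = 2.118 s.
Vertical velocity at impact: v_y = v_y0 − g t = −35.21 − 1.62 × 2.118 = −38.64 m/s.
Speed: |v| = √(vₓ² + v_y²) = √(38.56² + 38.64²) = 54.59 m/s.

54.6 m/s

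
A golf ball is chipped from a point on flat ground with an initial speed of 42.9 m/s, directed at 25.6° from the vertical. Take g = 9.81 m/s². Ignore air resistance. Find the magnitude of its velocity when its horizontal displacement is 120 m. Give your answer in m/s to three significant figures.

31.0 m/s

vₓ = 42.90 sin 25.6° = 18.54 m/s; v_y0 = 42.90 cos 25.6° = 38.69 m/s.
Time to reach x = 120 m: t = x/vₓ = 120/18.54 = 6.474 s.
Vertical velocity there: v_y = v_y0 − g t = 38.69 − 9.81 × 6.474 = −24.82 m/s.
Speed: √(vₓ² + v_y²) = √(18.54² + 24.82²) = 30.98 m/s.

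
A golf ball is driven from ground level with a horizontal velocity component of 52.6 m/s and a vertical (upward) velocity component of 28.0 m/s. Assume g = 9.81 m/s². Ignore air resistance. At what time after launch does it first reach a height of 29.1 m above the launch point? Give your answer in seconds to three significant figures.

Set y = v_y0 t − ½ g t² = 29.1: 4.905 t² − 28.00 t + 29.1 = 0.
Quadratic formula: t = (28.00 ± √213.06) / 9.81 = (28.00 ± 14.60) / 9.81 → t = 1.366 s or 4.342 s.
The first (ascending) time is 1.366 s.

1.37 s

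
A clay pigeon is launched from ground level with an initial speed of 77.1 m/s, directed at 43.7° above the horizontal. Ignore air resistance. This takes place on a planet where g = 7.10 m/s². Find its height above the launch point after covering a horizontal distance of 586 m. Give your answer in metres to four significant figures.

vₓ = 77.10 cos 43.7° = 55.74 m/s; v_y0 = 77.10 sin 43.7° = 53.27 m/s.
x = vₓ t ⇒ t = 586/55.74 = 10.51 s.
Height: y = v_y0 t − ½ g t² = 53.27 × 10.51 − 3.550 × 10.51² = 560.0 − 392.4 = 167.6 m.

167.6 m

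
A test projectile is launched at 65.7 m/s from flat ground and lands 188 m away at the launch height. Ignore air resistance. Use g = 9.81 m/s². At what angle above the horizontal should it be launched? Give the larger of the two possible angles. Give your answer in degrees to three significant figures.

77.4°

Level-ground range R = v₀² sin(2θ)/g ⇒ sin(2θ) = gR/v₀² = 9.81 × 188 / 65.7² = 0.4273.
2θ = 25.29° or 180° − 25.29° = 154.7°, so θ = 12.65° or 77.35°.
The larger angle is 77.35°.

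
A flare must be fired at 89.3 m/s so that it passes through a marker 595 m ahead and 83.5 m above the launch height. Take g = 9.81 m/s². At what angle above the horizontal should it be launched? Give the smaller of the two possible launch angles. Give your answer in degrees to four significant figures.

Trajectory: y = x tanθ − g x² (1 + tan²θ)/(2v₀²). With x = 595, y = 83.5, v₀ = 89.3, g = 9.81:
217.8 tan²θ − 595 tanθ + (301.3) = 0.
tanθ = [595 ± √(595² − 4 × 217.8 × (301.3))] / (2 × 217.8) = (595 ± 302.7) / 435.5, giving tanθ = 0.6712 or 2.061.
θ = 33.87° or 64.12°; the smaller is 33.87°.

33.87°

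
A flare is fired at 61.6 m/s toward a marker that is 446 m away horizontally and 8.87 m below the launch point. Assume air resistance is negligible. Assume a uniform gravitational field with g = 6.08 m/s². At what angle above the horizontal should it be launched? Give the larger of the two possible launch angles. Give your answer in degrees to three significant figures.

Trajectory: y = x tanθ − g x² (1 + tan²θ)/(2v₀²). With x = 446, y = −8.87, v₀ = 61.6, g = 6.08:
159.4 tan²θ − 446 tanθ + (150.5) = 0.
tanθ = [446 ± √(446² − 4 × 159.4 × (150.5))] / (2 × 159.4) = (446 ± 320.9) / 318.7, giving tanθ = 0.3925 or 2.406.
θ = 21.43° or 67.43°; the larger is 67.43°.

67.4°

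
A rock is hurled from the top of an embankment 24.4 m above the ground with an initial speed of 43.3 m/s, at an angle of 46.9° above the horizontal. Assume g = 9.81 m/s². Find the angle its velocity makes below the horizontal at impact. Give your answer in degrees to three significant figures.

Components: vₓ = 43.30 cos 46.9° = 29.59 m/s, v_y0 = 43.30 sin 46.9° = 31.62 m/s.
Vertical motion (up positive, ground at y = 0): 4.905 t² − (31.62) t − 24.4 = 0, so t = (31.62 + √(31.62² + 2·9.81·24.4)) / 9.81 = (31.62 + 38.45) / 9.81 = 7.142 s.
At impact: v_y = v_y0 − g t = −38.45 m/s; vₓ = 29.59 m/s.
Angle below horizontal: arctan(|v_y|/vₓ) = arctan(38.45/29.59) = 52.42°.

52.4°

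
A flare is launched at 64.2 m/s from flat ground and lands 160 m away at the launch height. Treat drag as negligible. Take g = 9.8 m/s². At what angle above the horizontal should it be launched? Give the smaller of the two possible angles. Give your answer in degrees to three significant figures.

R = v₀² sin 2θ / g gives sin 2θ = gR/v₀² = 9.80·160/64.2² = 0.3804.
2θ = 22.36° or 180° − 22.36° = 157.6°, so θ = 11.18° or 78.82°.
The smaller angle is 11.18°.

11.2°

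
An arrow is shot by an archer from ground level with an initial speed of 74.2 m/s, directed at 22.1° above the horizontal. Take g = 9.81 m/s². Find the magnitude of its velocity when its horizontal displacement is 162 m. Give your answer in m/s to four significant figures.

vₓ = 74.20 cos 22.1° = 68.75 m/s; v_y0 = 74.20 sin 22.1° = 27.92 m/s.
x = vₓ t ⇒ t = 162/68.75 = 2.356 s.
Vertical velocity there: v_y = v_y0 − g t = 27.92 − 9.81 × 2.356 = 4.799 m/s.
Speed: √(vₓ² + v_y²) = √(68.75² + 4.799²) = 68.92 m/s.

68.92 m/s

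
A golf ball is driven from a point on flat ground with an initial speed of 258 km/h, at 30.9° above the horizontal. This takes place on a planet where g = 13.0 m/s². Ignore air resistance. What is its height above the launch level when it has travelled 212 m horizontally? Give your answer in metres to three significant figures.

Convert: 258 km/h = 258/3.6 = 71.67 m/s.
Horizontal component vₓ = 71.67 cos 30.9° = 61.49 m/s; vertical v_y0 = 71.67 sin 30.9° = 36.80 m/s.
x = vₓ t ⇒ t = 212/61.49 = 3.447 s.
Height: y = v_y0 t − ½ g t² = 36.80 × 3.447 − 6.500 × 3.447² = 126.9 − 77.25 = 49.63 m.

49.6 m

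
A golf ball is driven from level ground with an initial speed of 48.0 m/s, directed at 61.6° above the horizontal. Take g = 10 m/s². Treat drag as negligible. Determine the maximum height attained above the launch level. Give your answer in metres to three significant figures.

89.1 m

vₓ = 48.00 cos 61.6° = 22.83 m/s; v_y0 = 48.00 sin 61.6° = 42.22 m/s.
At the apex v_y = 0, so H = v_y0²/(2g) = 42.22²/20.00 = 89.14 m.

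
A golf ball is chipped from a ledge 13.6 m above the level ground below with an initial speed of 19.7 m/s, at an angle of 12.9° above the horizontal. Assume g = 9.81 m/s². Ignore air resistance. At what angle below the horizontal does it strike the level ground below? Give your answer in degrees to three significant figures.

Horizontal component vₓ = 19.70 cos 12.9° = 19.20 m/s; vertical v_y0 = 19.70 sin 12.9° = 4.398 m/s.
With up positive and y = 0 at the ground: y(t) = 13.6 + (4.398) t − 4.905 t². Setting y = 0 and taking the positive root: t = [4.398 + √(4.398² + 2·9.81·13.6)] / 9.81 = (4.398 + 16.92) / 9.81 = 2.173 s.
At impact: v_y = v_y0 − g t = −16.92 m/s; vₓ = 19.20 m/s.
Angle below horizontal: arctan(|v_y|/vₓ) = arctan(16.92/19.20) = 41.38°.

41.4°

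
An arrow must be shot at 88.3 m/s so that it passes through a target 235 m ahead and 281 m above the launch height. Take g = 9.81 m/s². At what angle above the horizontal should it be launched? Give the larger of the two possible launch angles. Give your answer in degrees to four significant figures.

78.50°

Trajectory: y = x tanθ − g x² (1 + tan²θ)/(2v₀²). With x = 235, y = 281, v₀ = 88.3, g = 9.81:
34.74 tan²θ − 235 tanθ + (315.7) = 0.
tanθ = [235 ± √(235² − 4 × 34.74 × (315.7))] / (2 × 34.74) = (235 ± 106.5) / 69.48, giving tanθ = 1.849 or 4.915.
θ = 61.59° or 78.50°; the larger is 78.50°.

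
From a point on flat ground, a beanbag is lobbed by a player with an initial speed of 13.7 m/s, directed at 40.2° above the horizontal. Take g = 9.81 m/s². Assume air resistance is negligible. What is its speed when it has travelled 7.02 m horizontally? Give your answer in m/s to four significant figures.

10.71 m/s

Resolve: vₓ = 13.70 cos 40.2° = 10.46 m/s and v_y0 = 13.70 sin 40.2° = 8.843 m/s.
x = vₓ t ⇒ t = 7.02/10.46 = 0.6709 s.
Vertical velocity there: v_y = v_y0 − g t = 8.843 − 9.81 × 0.6709 = 2.262 m/s.
Speed: √(vₓ² + v_y²) = √(10.46² + 2.262²) = 10.71 m/s.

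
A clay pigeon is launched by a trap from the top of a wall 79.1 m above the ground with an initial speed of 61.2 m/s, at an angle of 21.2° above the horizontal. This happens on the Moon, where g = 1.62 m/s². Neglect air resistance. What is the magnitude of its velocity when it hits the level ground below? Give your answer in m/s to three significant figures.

63.3 m/s

Horizontal component vₓ = 61.20 cos 21.2° = 57.06 m/s; vertical v_y0 = 61.20 sin 21.2° = 22.13 m/s.
Vertical motion (up positive, ground at y = 0): 0.8100 t² − (22.13) t − 79.1 = 0, so t = (22.13 + √(22.13² + 2·1.62·79.1)) / 1.62 = (22.13 + 27.31) / 1.62 = 30.52 s.
Vertical velocity at impact: v_y = v_y0 − g t = 22.13 − 1.62 × 30.52 = −27.31 m/s.
Speed: |v| = √(vₓ² + v_y²) = √(57.06² + 27.31²) = 63.26 m/s.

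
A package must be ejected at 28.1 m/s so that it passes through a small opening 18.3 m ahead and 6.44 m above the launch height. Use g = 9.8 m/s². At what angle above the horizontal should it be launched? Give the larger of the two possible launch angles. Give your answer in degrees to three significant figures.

Trajectory: y = x tanθ − g x² (1 + tan²θ)/(2v₀²). With x = 18.3, y = 6.44, v₀ = 28.1, g = 9.80:
2.078 tan²θ − 18.3 tanθ + (8.518) = 0.
tanθ = [18.3 ± √(18.3² − 4 × 2.078 × (8.518))] / (2 × 2.078) = (18.3 ± 16.25) / 4.156, giving tanθ = 0.4931 or 8.313.
θ = 26.25° or 83.14°; the larger is 83.14°.

83.1°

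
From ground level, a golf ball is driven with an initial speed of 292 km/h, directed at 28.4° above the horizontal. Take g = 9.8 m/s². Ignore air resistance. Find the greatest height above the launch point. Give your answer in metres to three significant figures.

Convert: 292 km/h = 292/3.6 = 81.11 m/s.
Components: vₓ = 81.11 cos 28.4° = 71.35 m/s, v_y0 = 81.11 sin 28.4° = 38.58 m/s.
Maximum height: H = v_y0² / (2g) = 38.58² / (2 × 9.80) = 75.93 m.

75.9 m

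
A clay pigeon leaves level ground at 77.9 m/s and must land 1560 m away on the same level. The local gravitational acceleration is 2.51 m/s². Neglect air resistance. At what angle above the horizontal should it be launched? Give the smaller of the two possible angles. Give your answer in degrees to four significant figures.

20.09°

R = v₀² sin 2θ / g gives sin 2θ = gR/v₀² = 2.51·1560/77.9² = 0.6452.
2θ = 40.18° or 180° − 40.18° = 139.8°, so θ = 20.09° or 69.91°.
The smaller angle is 20.09°.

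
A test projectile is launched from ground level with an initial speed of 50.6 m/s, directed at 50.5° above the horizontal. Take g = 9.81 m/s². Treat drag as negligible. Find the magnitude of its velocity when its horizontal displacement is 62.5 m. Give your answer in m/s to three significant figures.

37.9 m/s

vₓ = 50.60 cos 50.5° = 32.19 m/s; v_y0 = 50.60 sin 50.5° = 39.04 m/s.
Time to reach x = 62.5 m: t = x/vₓ = 62.5/32.19 = 1.942 s.
Vertical velocity there: v_y = v_y0 − g t = 39.04 − 9.81 × 1.942 = 19.99 m/s.
Speed: √(vₓ² + v_y²) = √(32.19² + 19.99²) = 37.89 m/s.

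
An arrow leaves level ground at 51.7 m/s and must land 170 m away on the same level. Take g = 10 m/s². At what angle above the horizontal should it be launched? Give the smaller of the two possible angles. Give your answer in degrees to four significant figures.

19.75°

From R = (v₀²/g) sin 2θ: sin 2θ = 10.0 × 170 / 2672.9 = 0.6360.
2θ = 39.50° or 180° − 39.50° = 140.5°, so θ = 19.75° or 70.25°.
The smaller angle is 19.75°.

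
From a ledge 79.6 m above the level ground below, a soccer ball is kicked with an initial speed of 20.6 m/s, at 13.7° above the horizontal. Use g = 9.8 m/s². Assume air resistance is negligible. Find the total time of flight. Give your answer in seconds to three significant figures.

Horizontal component vₓ = 20.60 cos 13.7° = 20.01 m/s; vertical v_y0 = 20.60 sin 13.7° = 4.879 m/s.
Vertical motion (up positive, ground at y = 0): 4.900 t² − (4.879) t − 79.6 = 0, so t = (4.879 + √(4.879² + 2·9.80·79.6)) / 9.80 = (4.879 + 39.80) / 9.80 = 4.559 s.

4.56 s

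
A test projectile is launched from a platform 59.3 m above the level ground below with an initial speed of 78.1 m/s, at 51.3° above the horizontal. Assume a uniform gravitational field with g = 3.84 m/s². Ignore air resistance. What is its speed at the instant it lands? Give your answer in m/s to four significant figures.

80.96 m/s

vₓ = 78.10 cos 51.3° = 48.83 m/s; v_y0 = 78.10 sin 51.3° = 60.95 m/s.
The projectile lands when y = 59.3 + (60.95) t − ½·3.84·t² = 0. Positive root: t = (60.95 + √(60.95² + 2·3.84·59.3)) / 3.84 = (60.95 + 64.58) / 3.84 = 32.69 s.
Vertical velocity at impact: v_y = v_y0 − g t = 60.95 − 3.84 × 32.69 = −64.58 m/s.
Speed: |v| = √(vₓ² + v_y²) = √(48.83² + 64.58²) = 80.96 m/s.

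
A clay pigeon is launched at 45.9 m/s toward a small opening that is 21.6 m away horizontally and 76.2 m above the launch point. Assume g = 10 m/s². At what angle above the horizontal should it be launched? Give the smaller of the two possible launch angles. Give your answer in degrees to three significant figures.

Trajectory: y = x tanθ − g x² (1 + tan²θ)/(2v₀²). With x = 21.6, y = 76.2, v₀ = 45.9, g = 10.0:
1.107 tan²θ − 21.6 tanθ + (77.31) = 0.
tanθ = [21.6 ± √(21.6² − 4 × 1.107 × (77.31))] / (2 × 1.107) = (21.6 ± 11.14) / 2.215, giving tanθ = 4.722 or 14.79.
θ = 78.04° or 86.13°; the smaller is 78.04°.

78.0°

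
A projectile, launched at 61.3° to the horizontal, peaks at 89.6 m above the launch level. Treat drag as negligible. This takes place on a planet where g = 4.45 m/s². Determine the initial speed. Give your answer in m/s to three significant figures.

At the peak v_y = 0, so v_y0 = √(2gH) = √(2 × 4.45 × 89.6) = 28.24 m/s.
v_y0 = v₀ sin θ ⇒ v₀ = 28.24 / sin 61.3° = 32.19 m/s.

32.2 m/s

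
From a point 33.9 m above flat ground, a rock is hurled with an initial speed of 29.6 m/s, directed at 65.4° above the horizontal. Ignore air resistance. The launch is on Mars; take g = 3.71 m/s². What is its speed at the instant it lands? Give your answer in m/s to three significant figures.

Horizontal component vₓ = 29.60 cos 65.4° = 12.32 m/s; vertical v_y0 = 29.60 sin 65.4° = 26.91 m/s.
Vertical motion (up positive, ground at y = 0): 1.855 t² − (26.91) t − 33.9 = 0, so t = (26.91 + √(26.91² + 2·3.71·33.9)) / 3.71 = (26.91 + 31.24) / 3.71 = 15.67 s.
Vertical velocity at impact: v_y = v_y0 − g t = 26.91 − 3.71 × 15.67 = −31.24 m/s.
Speed: |v| = √(vₓ² + v_y²) = √(12.32² + 31.24²) = 33.58 m/s.

33.6 m/s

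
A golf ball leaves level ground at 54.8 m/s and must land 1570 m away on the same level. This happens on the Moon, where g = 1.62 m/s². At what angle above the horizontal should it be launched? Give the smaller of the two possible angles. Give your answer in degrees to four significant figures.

From R = (v₀²/g) sin 2θ: sin 2θ = 1.62 × 1570 / 3003.0 = 0.8469.
2θ = 57.88° or 180° − 57.88° = 122.1°, so θ = 28.94° or 61.06°.
The smaller angle is 28.94°.

28.94°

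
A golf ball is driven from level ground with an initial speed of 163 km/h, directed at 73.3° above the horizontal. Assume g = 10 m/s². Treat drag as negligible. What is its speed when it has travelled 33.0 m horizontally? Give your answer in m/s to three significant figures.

Convert: 163 km/h = 163/3.6 = 45.28 m/s.
Resolve: vₓ = 45.28 cos 73.3° = 13.01 m/s and v_y0 = 45.28 sin 73.3° = 43.37 m/s.
x = vₓ t ⇒ t = 33.0/13.01 = 2.536 s.
Vertical velocity there: v_y = v_y0 − g t = 43.37 − 10.0 × 2.536 = 18.01 m/s.
Speed: √(vₓ² + v_y²) = √(13.01² + 18.01²) = 22.21 m/s.

22.2 m/s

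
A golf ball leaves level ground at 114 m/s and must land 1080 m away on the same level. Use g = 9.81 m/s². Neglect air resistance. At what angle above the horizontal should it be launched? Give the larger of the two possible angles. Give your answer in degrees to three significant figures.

62.7°

Level-ground range R = v₀² sin(2θ)/g ⇒ sin(2θ) = gR/v₀² = 9.81 × 1080 / 114² = 0.8152.
2θ = 54.61° or 180° − 54.61° = 125.4°, so θ = 27.31° or 62.69°.
The larger angle is 62.69°.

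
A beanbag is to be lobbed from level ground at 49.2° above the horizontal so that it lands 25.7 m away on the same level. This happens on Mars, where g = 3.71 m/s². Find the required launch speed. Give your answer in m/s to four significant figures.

On level ground R = v₀² sin 2θ / g ⇒ v₀ = √(gR / sin 2θ).
v₀ = √(3.71 × 25.7 / sin 98.40°) = √(95.35 / 0.9893) = √96.381 = 9.817 m/s.

9.817 m/s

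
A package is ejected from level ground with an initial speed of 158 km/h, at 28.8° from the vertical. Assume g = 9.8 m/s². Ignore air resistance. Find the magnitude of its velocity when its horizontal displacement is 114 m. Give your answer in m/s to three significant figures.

25.6 m/s

Convert: 158 km/h = 158/3.6 = 43.89 m/s.
vₓ = 43.89 sin 28.8° = 21.14 m/s; v_y0 = 43.89 cos 28.8° = 38.46 m/s.
Time to reach x = 114 m: t = x/vₓ = 114/21.14 = 5.392 s.
Vertical velocity there: v_y = v_y0 − g t = 38.46 − 9.80 × 5.392 = −14.38 m/s.
Speed: √(vₓ² + v_y²) = √(21.14² + 14.38²) = 25.57 m/s.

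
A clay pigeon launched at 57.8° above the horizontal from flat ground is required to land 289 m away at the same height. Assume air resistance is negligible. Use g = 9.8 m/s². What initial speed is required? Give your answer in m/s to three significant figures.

56.0 m/s

Level-ground range: R = v₀² sin(2θ)/g, so v₀ = √(gR / sin 2θ).
v₀ = √(9.80 × 289 / sin 115.6°) = √(2832 / 0.9018) = √3140.5 = 56.04 m/s.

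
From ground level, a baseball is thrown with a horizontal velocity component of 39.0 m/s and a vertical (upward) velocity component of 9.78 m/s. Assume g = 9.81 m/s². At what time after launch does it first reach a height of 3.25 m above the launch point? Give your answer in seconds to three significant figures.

0.421 s

Height y(t) = 9.780 t − 4.905 t² = 3.25 gives 4.905 t² − 9.780 t + 3.25 = 0.
t = [9.780 ± √(9.780² − 2·9.81·3.25)] / 9.81 = (9.780 ± 5.647) / 9.81, so t = 0.4214 s or t = 1.573 s.
The first (ascending) time is 0.4214 s.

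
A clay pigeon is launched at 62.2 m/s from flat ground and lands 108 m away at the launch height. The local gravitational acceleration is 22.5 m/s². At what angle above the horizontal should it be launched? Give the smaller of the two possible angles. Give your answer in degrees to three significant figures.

19.5°

Level-ground range R = v₀² sin(2θ)/g ⇒ sin(2θ) = gR/v₀² = 22.5 × 108 / 62.2² = 0.6281.
2θ = 38.91° or 180° − 38.91° = 141.1°, so θ = 19.45° or 70.55°.
The smaller angle is 19.45°.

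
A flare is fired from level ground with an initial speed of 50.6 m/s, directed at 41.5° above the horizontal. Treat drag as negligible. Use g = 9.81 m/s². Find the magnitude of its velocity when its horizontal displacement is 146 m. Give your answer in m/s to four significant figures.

38.14 m/s

Resolve: vₓ = 50.60 cos 41.5° = 37.90 m/s and v_y0 = 50.60 sin 41.5° = 33.53 m/s.
Time to reach x = 146 m: t = x/vₓ = 146/37.90 = 3.853 s.
Vertical velocity there: v_y = v_y0 − g t = 33.53 − 9.81 × 3.853 = −4.265 m/s.
Speed: √(vₓ² + v_y²) = √(37.90² + 4.265²) = 38.14 m/s.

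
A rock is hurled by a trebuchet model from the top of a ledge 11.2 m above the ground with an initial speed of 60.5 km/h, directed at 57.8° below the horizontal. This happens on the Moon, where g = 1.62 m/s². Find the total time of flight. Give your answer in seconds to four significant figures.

Convert: 60.5 km/h = 60.5/3.6 = 16.81 m/s.
vₓ = 16.81 cos 57.8° = 8.955 m/s; v_y0 = −14.22 m/s (downward).
With up positive and y = 0 at the ground: y(t) = 11.2 + (−14.22) t − 0.8100 t². Setting y = 0 and taking the positive root: t = [−14.22 + √(14.22² + 2·1.62·11.2)] / 1.62 = (−14.22 + 15.44) / 1.62 = 0.7551 s.

0.7551 s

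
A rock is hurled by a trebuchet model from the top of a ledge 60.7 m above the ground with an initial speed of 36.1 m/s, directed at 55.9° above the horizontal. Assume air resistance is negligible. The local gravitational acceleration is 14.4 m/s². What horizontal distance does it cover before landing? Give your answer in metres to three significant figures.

Horizontal component vₓ = 36.10 cos 55.9° = 20.24 m/s; vertical v_y0 = 36.10 sin 55.9° = 29.89 m/s.
With up positive and y = 0 at the ground: y(t) = 60.7 + (29.89) t − 7.200 t². Setting y = 0 and taking the positive root: t = [29.89 + √(29.89² + 2·14.4·60.7)] / 14.4 = (29.89 + 51.40) / 14.4 = 5.645 s.
Horizontal distance: R = vₓ t = 20.24 × 5.645 = 114.3 m.

114 m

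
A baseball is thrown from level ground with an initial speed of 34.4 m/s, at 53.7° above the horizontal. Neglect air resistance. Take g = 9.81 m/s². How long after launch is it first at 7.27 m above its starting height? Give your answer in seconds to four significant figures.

Resolve: vₓ = 34.40 cos 53.7° = 20.37 m/s and v_y0 = 34.40 sin 53.7° = 27.72 m/s.
Set y = v_y0 t − ½ g t² = 7.27: 4.905 t² − 27.72 t + 7.27 = 0.
Quadratic formula: t = (27.72 ± √625.98) / 9.81 = (27.72 ± 25.02) / 9.81 → t = 0.2757 s or 5.377 s.
The first (ascending) time is 0.2757 s.

0.2757 s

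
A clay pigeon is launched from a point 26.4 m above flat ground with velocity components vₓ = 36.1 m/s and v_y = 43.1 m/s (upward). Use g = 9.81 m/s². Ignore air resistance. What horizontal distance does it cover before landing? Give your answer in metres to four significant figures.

The projectile lands when y = 26.4 + (43.10) t − ½·9.81·t² = 0. Positive root: t = (43.10 + √(43.10² + 2·9.81·26.4)) / 9.81 = (43.10 + 48.74) / 9.81 = 9.362 s.
Horizontal distance: R = vₓ t = 36.10 × 9.362 = 338.0 m.

338.0 m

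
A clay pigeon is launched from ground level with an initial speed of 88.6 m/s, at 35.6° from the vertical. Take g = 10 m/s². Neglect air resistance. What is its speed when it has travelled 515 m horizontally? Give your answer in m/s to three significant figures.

Resolve: vₓ = 88.60 sin 35.6° = 51.58 m/s and v_y0 = 88.60 cos 35.6° = 72.04 m/s.
x = vₓ t ⇒ t = 515/51.58 = 9.985 s.
Vertical velocity there: v_y = v_y0 − g t = 72.04 − 10.0 × 9.985 = −27.81 m/s.
Speed: √(vₓ² + v_y²) = √(51.58² + 27.81²) = 58.60 m/s.

58.6 m/s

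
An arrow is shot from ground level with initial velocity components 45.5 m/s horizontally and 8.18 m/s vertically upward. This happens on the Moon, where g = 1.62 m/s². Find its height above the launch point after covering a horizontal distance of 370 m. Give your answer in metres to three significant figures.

Time to reach x = 370 m: t = x/vₓ = 370/45.50 = 8.132 s.
Height: y = v_y0 t − ½ g t² = 8.180 × 8.132 − 0.8100 × 8.132² = 66.52 − 53.56 = 12.96 m.

13.0 m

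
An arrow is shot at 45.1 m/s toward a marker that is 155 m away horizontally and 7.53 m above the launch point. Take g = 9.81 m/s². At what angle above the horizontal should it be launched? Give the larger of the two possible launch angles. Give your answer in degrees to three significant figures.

Trajectory: y = x tanθ − g x² (1 + tan²θ)/(2v₀²). With x = 155, y = 7.53, v₀ = 45.1, g = 9.81:
57.94 tan²θ − 155 tanθ + (65.47) = 0.
tanθ = [155 ± √(155² − 4 × 57.94 × (65.47))] / (2 × 57.94) = (155 ± 94.09) / 115.9, giving tanθ = 0.5256 or 2.150.
θ = 27.73° or 65.05°; the larger is 65.05°.

65.1°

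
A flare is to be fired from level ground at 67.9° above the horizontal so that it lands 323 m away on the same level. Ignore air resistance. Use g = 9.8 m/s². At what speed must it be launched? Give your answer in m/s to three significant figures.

67.4 m/s

From R = (v₀² / g) sin 2θ: v₀ = √(gR / sin 2θ).
v₀ = √(9.80 × 323 / sin 135.8°) = √(3165 / 0.6972) = √4540.4 = 67.38 m/s.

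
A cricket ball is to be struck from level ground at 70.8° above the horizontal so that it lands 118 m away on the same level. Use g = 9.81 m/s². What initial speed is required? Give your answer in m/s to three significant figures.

43.2 m/s

Level-ground range: R = v₀² sin(2θ)/g, so v₀ = √(gR / sin 2θ).
v₀ = √(9.81 × 118 / sin 141.6°) = √(1158 / 0.6211) = √1863.6 = 43.17 m/s.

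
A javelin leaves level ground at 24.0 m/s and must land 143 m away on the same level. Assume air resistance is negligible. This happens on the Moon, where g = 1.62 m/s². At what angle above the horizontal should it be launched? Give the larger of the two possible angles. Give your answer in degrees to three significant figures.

From R = (v₀²/g) sin 2θ: sin 2θ = 1.62 × 143 / 576.00 = 0.4022.
2θ = 23.72° or 180° − 23.72° = 156.3°, so θ = 11.86° or 78.14°.
The larger angle is 78.14°.

78.1°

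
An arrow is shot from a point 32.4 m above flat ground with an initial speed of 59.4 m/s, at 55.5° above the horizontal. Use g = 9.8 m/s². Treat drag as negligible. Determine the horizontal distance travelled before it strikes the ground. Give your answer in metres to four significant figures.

Components: vₓ = 59.40 cos 55.5° = 33.64 m/s, v_y0 = 59.40 sin 55.5° = 48.95 m/s.
With up positive and y = 0 at the ground: y(t) = 32.4 + (48.95) t − 4.900 t². Setting y = 0 and taking the positive root: t = [48.95 + √(48.95² + 2·9.80·32.4)] / 9.80 = (48.95 + 55.06) / 9.80 = 10.61 s.
Horizontal distance: R = vₓ t = 33.64 × 10.61 = 357.1 m.

357.1 m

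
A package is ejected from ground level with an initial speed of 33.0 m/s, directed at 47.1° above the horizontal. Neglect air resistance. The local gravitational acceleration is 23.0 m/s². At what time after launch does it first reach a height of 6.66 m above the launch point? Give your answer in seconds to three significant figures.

Horizontal component vₓ = 33.00 cos 47.1° = 22.46 m/s; vertical v_y0 = 33.00 sin 47.1° = 24.17 m/s.
Height y(t) = 24.17 t − 11.50 t² = 6.66 gives 11.50 t² − 24.17 t + 6.66 = 0.
Quadratic formula: t = (24.17 ± √278.02) / 23.0 = (24.17 ± 16.67) / 23.0 → t = 0.3261 s or 1.776 s.
The first (ascending) time is 0.3261 s.

0.326 s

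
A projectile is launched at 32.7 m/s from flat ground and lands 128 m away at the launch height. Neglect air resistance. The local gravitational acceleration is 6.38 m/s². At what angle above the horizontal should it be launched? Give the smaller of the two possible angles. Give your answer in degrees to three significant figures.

24.9°

R = v₀² sin 2θ / g gives sin 2θ = gR/v₀² = 6.38·128/32.7² = 0.7637.
2θ = 49.79° or 180° − 49.79° = 130.2°, so θ = 24.90° or 65.10°.
The smaller angle is 24.90°.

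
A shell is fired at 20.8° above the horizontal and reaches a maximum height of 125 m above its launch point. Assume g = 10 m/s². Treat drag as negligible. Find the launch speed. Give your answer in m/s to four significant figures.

At the peak v_y = 0, so v_y0 = √(2gH) = √(2 × 10.0 × 125) = 50.00 m/s.
v_y0 = v₀ sin θ ⇒ v₀ = 50.00 / sin 20.8° = 140.8 m/s.

140.8 m/s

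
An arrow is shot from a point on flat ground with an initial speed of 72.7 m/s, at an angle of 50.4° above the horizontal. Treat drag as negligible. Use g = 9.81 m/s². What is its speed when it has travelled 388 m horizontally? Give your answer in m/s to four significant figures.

53.20 m/s

Resolve: vₓ = 72.70 cos 50.4° = 46.34 m/s and v_y0 = 72.70 sin 50.4° = 56.02 m/s.
x = vₓ t ⇒ t = 388/46.34 = 8.373 s.
Vertical velocity there: v_y = v_y0 − g t = 56.02 − 9.81 × 8.373 = −26.12 m/s.
Speed: √(vₓ² + v_y²) = √(46.34² + 26.12²) = 53.20 m/s.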